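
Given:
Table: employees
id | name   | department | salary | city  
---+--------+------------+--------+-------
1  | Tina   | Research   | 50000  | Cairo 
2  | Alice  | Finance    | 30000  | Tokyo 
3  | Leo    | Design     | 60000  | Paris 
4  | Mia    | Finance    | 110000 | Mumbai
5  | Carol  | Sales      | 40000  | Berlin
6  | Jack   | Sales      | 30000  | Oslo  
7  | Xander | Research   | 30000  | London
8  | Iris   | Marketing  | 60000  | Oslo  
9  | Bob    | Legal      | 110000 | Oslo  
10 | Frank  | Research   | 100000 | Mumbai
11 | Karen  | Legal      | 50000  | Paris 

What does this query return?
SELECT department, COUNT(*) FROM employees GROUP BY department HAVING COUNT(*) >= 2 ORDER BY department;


Groups with count >= 2:
  Finance: 2 -> PASS
  Legal: 2 -> PASS
  Research: 3 -> PASS
  Sales: 2 -> PASS
  Design: 1 -> filtered out
  Marketing: 1 -> filtered out


4 groups:
Finance, 2
Legal, 2
Research, 3
Sales, 2


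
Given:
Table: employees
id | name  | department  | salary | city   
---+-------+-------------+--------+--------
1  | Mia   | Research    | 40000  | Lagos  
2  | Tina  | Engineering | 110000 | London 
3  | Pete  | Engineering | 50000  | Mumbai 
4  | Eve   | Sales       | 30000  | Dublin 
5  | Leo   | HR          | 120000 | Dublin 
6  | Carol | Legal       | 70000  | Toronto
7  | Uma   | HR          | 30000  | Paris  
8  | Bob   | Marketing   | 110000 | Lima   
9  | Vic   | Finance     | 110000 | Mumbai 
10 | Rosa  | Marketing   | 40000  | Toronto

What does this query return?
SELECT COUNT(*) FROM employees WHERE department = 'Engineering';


Counting rows where department = 'Engineering'
  Tina -> MATCH
  Pete -> MATCH


2


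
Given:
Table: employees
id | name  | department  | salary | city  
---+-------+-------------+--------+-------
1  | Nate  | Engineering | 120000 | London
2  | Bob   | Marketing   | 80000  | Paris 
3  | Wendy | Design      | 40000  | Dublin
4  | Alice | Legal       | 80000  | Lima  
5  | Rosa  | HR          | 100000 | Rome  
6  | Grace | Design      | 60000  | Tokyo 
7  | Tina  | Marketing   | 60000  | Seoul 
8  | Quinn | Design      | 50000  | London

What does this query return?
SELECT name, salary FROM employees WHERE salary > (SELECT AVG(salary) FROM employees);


Subquery: AVG(salary) = 73750.0
Filtering: salary > 73750.0
  Nate (120000) -> MATCH
  Bob (80000) -> MATCH
  Alice (80000) -> MATCH
  Rosa (100000) -> MATCH


4 rows:
Nate, 120000
Bob, 80000
Alice, 80000
Rosa, 100000


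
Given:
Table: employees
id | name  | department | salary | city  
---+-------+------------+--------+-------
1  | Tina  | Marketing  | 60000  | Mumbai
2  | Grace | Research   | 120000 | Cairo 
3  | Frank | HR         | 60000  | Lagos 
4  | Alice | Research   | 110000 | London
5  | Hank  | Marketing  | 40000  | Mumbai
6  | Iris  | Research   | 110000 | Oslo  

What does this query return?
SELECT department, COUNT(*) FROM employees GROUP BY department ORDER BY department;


Assigning each row to its department group:
  Tina -> Marketing
  Grace -> Research
  Frank -> HR
  Alice -> Research
  Hank -> Marketing
  Iris -> Research


3 groups:
HR, 1
Marketing, 2
Research, 3


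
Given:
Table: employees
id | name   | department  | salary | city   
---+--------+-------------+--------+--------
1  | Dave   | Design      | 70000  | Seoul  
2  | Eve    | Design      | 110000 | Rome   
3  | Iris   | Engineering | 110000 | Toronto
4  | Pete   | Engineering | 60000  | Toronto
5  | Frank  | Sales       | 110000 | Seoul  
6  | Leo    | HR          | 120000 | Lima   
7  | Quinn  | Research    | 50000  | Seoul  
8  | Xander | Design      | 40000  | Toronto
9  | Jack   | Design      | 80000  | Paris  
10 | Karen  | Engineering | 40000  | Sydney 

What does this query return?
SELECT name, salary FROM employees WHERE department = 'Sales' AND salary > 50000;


Filtering: department = 'Sales' AND salary > 50000
Matching: 1 rows

1 rows:
Frank, 110000


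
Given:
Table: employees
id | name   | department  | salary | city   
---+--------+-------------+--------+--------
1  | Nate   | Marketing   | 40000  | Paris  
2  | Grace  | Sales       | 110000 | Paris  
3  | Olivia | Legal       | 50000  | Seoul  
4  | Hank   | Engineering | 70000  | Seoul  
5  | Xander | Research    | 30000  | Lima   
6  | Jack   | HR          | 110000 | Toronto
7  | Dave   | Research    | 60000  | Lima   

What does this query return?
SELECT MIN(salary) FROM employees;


Salaries: 40000, 110000, 50000, 70000, 30000, 110000, 60000
MIN = 30000

30000


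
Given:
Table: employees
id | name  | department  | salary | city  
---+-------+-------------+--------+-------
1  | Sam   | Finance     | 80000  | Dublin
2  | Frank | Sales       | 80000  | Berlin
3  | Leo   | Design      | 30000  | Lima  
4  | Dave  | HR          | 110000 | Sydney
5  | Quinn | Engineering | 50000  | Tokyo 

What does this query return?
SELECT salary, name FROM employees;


Projecting columns: salary, name

5 rows:
80000, Sam
80000, Frank
30000, Leo
110000, Dave
50000, Quinn


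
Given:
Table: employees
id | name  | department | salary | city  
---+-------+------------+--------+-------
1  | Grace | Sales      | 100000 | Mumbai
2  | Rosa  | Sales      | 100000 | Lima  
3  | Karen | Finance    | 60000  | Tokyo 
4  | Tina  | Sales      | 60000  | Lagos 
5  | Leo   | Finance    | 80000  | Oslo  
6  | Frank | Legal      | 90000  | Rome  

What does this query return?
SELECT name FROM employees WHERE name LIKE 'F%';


LIKE 'F%' matches names starting with 'F'
Matching: 1

1 rows:
Frank


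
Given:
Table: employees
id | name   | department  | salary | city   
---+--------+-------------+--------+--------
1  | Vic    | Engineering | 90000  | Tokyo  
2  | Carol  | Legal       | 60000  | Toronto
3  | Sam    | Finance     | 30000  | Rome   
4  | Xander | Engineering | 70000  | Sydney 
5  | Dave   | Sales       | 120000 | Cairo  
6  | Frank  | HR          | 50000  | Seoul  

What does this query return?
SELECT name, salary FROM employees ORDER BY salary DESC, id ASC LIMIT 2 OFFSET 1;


Sort by salary DESC (id ASC tiebreak), then skip 1 and take 2
Rows 2 through 3

2 rows:
Vic, 90000
Xander, 70000


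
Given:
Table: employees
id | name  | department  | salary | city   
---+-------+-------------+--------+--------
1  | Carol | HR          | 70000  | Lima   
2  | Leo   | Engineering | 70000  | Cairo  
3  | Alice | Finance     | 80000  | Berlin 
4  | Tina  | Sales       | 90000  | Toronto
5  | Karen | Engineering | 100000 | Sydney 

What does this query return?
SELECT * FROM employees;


SELECT * returns all 5 rows with all columns

5 rows:
1, Carol, HR, 70000, Lima
2, Leo, Engineering, 70000, Cairo
3, Alice, Finance, 80000, Berlin
4, Tina, Sales, 90000, Toronto
5, Karen, Engineering, 100000, Sydney


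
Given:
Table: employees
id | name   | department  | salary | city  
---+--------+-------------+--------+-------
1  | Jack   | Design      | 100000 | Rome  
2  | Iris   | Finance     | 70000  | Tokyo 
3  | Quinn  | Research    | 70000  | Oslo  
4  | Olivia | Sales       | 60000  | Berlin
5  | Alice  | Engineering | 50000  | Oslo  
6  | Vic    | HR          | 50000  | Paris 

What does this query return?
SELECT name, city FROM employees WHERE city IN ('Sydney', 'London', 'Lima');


Filtering: city IN ('Sydney', 'London', 'Lima')
Matching: 0 rows

Empty result set (0 rows)


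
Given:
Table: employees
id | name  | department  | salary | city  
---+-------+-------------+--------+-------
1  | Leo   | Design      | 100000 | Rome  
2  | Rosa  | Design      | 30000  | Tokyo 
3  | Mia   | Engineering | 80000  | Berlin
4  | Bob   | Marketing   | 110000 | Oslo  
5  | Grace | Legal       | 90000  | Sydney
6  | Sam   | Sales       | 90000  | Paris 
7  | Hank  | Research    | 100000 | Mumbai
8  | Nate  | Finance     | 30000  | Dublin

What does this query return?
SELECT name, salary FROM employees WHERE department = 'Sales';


Filtering: department = 'Sales'
Matching rows: 1

1 rows:
Sam, 90000


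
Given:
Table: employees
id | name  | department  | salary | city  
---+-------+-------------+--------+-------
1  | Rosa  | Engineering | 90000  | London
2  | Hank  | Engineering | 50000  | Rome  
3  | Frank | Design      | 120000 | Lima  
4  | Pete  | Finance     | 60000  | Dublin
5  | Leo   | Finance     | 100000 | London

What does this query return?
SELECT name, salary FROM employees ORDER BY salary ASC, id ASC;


Sorting by salary ASC, then id ASC for ties

5 rows:
Hank, 50000
Pete, 60000
Rosa, 90000
Leo, 100000
Frank, 120000


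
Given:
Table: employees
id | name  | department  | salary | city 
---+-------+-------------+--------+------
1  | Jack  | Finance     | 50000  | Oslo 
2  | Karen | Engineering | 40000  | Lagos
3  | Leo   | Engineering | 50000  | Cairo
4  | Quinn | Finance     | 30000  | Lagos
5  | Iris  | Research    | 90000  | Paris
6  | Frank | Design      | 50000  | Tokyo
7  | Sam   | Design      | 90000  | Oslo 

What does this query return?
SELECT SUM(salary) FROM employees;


SUM(salary) = 50000 + 40000 + 50000 + 30000 + 90000 + 50000 + 90000 = 400000

400000


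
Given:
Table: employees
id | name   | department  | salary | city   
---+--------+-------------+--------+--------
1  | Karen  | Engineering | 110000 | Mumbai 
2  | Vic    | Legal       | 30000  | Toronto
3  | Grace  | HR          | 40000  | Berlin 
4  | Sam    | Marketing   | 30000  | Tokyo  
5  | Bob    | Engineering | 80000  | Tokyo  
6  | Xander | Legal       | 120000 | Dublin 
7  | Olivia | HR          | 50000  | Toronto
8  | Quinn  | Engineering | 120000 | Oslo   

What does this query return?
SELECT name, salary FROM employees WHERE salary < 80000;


Filtering: salary < 80000
Matching: 4 rows

4 rows:
Vic, 30000
Grace, 40000
Sam, 30000
Olivia, 50000


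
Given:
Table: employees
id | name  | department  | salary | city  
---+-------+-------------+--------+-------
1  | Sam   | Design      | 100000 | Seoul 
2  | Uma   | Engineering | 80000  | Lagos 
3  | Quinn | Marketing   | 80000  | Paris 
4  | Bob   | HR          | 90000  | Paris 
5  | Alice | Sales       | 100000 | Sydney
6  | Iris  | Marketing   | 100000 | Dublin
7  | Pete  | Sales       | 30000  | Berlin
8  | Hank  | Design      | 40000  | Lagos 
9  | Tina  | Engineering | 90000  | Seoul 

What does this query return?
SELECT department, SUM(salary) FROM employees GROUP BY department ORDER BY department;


Summing salary within each department:
  Design: 100000 + 40000 = 140000
  Engineering: 80000 + 90000 = 170000
  HR: 90000 = 90000
  Marketing: 80000 + 100000 = 180000
  Sales: 100000 + 30000 = 130000


5 groups:
Design, 140000
Engineering, 170000
HR, 90000
Marketing, 180000
Sales, 130000


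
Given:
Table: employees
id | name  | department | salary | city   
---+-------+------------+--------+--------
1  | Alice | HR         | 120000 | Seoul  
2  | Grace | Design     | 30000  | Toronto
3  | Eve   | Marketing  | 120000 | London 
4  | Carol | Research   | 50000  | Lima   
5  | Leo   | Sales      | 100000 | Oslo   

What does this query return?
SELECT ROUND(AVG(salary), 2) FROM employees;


SUM(salary) = 420000
COUNT = 5
ROUND(AVG, 2) = ROUND(420000 / 5, 2) = 84000.0

84000.0


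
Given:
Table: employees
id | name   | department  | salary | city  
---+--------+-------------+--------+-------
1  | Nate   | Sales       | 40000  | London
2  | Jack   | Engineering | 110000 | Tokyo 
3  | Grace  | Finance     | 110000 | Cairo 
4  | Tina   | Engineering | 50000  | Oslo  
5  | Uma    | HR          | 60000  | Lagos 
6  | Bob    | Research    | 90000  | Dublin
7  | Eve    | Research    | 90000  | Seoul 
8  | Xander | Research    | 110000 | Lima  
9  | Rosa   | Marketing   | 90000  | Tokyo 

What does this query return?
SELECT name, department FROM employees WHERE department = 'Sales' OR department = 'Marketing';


Filtering: department = 'Sales' OR 'Marketing'
Matching: 2 rows

2 rows:
Nate, Sales
Rosa, Marketing


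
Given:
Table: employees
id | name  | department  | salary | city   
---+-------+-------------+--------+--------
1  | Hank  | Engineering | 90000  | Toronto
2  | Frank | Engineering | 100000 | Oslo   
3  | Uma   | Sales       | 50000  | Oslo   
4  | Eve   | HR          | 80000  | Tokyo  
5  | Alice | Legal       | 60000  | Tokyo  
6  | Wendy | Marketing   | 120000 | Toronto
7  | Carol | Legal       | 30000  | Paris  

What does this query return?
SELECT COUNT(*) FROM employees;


COUNT(*) counts all rows

7


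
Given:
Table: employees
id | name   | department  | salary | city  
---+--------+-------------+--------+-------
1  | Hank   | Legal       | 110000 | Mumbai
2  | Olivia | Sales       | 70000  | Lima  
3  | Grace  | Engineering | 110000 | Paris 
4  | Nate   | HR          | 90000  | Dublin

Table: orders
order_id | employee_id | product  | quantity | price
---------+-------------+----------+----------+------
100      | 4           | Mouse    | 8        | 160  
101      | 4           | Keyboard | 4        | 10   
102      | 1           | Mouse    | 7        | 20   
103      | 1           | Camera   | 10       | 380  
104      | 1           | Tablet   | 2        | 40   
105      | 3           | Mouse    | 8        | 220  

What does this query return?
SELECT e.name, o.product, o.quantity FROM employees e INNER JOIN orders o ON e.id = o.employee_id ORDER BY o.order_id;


Joining employees.id = orders.employee_id:
  employee Nate (id=4) -> order Mouse
  employee Nate (id=4) -> order Keyboard
  employee Hank (id=1) -> order Mouse
  employee Hank (id=1) -> order Camera
  employee Hank (id=1) -> order Tablet
  employee Grace (id=3) -> order Mouse


6 rows:
Nate, Mouse, 8
Nate, Keyboard, 4
Hank, Mouse, 7
Hank, Camera, 10
Hank, Tablet, 2
Grace, Mouse, 8


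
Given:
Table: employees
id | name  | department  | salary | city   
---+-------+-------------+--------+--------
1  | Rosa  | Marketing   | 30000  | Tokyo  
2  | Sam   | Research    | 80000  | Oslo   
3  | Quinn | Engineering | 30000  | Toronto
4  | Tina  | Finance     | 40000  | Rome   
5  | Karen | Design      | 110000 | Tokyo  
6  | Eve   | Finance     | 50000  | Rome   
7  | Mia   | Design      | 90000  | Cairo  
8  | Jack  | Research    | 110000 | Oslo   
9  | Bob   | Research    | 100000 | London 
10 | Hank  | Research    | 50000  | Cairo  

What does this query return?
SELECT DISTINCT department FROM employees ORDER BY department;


All 'department' values (row order): Marketing, Research, Engineering, Finance, Design, Finance, Design, Research, Research, Research
Removing duplicates leaves 5 unique value(s).

5 values:
Design
Engineering
Finance
Marketing
Research


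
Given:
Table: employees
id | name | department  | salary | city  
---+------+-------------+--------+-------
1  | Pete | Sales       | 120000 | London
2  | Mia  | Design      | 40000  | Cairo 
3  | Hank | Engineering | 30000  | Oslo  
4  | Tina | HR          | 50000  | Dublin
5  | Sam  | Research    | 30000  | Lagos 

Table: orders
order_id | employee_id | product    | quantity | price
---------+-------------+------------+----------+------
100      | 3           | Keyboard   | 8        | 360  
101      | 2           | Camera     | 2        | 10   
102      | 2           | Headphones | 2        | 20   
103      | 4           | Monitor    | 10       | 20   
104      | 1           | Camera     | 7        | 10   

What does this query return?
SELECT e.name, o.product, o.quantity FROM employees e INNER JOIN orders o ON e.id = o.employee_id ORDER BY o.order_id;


Joining employees.id = orders.employee_id:
  employee Hank (id=3) -> order Keyboard
  employee Mia (id=2) -> order Camera
  employee Mia (id=2) -> order Headphones
  employee Tina (id=4) -> order Monitor
  employee Pete (id=1) -> order Camera


5 rows:
Hank, Keyboard, 8
Mia, Camera, 2
Mia, Headphones, 2
Tina, Monitor, 10
Pete, Camera, 7


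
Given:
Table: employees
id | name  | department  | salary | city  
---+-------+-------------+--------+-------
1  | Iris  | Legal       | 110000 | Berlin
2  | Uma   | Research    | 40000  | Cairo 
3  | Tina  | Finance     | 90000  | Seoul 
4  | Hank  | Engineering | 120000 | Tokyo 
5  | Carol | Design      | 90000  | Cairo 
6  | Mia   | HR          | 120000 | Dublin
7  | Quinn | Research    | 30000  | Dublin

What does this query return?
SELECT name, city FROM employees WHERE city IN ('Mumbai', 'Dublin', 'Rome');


Filtering: city IN ('Mumbai', 'Dublin', 'Rome')
Matching: 2 rows

2 rows:
Mia, Dublin
Quinn, Dublin


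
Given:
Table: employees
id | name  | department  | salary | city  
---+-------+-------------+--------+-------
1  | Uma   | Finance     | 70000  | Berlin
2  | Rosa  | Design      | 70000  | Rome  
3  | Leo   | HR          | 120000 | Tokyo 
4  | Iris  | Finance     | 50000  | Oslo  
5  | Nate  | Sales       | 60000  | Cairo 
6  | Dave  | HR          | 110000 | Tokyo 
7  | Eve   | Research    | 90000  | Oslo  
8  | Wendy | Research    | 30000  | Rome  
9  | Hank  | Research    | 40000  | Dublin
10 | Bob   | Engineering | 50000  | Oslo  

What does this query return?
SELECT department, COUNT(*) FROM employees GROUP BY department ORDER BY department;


Assigning each row to its department group:
  Uma -> Finance
  Rosa -> Design
  Leo -> HR
  Iris -> Finance
  Nate -> Sales
  Dave -> HR
  Eve -> Research
  Wendy -> Research
  Hank -> Research
  Bob -> Engineering


6 groups:
Design, 1
Engineering, 1
Finance, 2
HR, 2
Research, 3
Sales, 1


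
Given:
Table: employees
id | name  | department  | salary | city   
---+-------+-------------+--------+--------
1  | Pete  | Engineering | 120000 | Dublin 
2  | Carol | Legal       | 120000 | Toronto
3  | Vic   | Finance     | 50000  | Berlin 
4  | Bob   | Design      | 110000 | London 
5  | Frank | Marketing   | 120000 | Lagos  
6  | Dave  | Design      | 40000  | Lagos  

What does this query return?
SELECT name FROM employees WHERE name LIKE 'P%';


LIKE 'P%' matches names starting with 'P'
Matching: 1

1 rows:
Pete


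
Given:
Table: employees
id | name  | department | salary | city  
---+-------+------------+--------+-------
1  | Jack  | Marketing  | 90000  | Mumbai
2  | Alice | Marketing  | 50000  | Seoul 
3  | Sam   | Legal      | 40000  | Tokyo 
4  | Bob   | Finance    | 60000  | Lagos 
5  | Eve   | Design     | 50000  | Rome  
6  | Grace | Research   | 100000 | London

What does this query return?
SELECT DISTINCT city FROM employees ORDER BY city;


All 'city' values (row order): Mumbai, Seoul, Tokyo, Lagos, Rome, London
Removing duplicates leaves 6 unique value(s).

6 values:
Lagos
London
Mumbai
Rome
Seoul
Tokyo


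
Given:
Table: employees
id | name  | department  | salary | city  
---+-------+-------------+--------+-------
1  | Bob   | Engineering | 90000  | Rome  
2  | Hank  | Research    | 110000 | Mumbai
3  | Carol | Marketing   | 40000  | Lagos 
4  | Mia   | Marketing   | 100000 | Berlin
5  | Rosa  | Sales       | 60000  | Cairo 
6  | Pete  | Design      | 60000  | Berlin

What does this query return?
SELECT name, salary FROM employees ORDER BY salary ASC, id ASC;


Sorting by salary ASC, then id ASC for ties

6 rows:
Carol, 40000
Rosa, 60000
Pete, 60000
Bob, 90000
Mia, 100000
Hank, 110000


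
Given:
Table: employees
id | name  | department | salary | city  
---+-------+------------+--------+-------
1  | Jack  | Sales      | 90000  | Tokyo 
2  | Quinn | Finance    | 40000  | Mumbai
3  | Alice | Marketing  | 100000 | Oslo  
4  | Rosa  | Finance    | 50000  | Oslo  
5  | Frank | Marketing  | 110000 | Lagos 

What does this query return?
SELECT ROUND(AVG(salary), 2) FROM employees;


SUM(salary) = 390000
COUNT = 5
ROUND(AVG, 2) = ROUND(390000 / 5, 2) = 78000.0

78000.0


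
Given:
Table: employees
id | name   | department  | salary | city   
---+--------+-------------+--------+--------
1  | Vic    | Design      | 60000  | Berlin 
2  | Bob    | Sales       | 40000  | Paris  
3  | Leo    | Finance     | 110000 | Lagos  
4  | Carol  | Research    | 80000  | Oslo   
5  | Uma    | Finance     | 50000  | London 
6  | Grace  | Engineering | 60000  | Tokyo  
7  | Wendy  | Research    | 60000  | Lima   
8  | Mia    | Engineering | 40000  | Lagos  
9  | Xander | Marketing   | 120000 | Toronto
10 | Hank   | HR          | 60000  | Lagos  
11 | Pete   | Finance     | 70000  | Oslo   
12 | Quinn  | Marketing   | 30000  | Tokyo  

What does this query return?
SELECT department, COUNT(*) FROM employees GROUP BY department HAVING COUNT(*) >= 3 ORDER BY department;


Groups with count >= 3:
  Finance: 3 -> PASS
  Design: 1 -> filtered out
  Engineering: 2 -> filtered out
  HR: 1 -> filtered out
  Marketing: 2 -> filtered out
  Research: 2 -> filtered out
  Sales: 1 -> filtered out


1 groups:
Finance, 3


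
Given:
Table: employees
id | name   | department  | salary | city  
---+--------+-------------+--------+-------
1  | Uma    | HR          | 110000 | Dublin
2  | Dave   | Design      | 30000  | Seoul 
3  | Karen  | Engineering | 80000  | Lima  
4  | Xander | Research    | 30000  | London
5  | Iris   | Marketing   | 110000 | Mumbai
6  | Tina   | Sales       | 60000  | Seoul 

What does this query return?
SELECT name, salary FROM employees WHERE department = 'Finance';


Filtering: department = 'Finance'
Matching rows: 0

Empty result set (0 rows)


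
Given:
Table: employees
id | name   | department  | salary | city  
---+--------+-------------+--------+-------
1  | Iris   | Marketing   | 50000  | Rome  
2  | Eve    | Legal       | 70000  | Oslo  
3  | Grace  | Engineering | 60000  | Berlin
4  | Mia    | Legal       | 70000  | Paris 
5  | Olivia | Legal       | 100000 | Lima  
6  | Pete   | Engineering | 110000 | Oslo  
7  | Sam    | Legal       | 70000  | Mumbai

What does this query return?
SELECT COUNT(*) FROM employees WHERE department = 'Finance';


Counting rows where department = 'Finance'


0


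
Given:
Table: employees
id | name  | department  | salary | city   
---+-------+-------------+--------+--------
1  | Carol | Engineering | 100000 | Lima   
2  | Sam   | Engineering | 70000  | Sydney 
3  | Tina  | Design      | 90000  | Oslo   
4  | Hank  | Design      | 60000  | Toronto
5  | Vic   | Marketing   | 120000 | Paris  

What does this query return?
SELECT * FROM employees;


SELECT * returns all 5 rows with all columns

5 rows:
1, Carol, Engineering, 100000, Lima
2, Sam, Engineering, 70000, Sydney
3, Tina, Design, 90000, Oslo
4, Hank, Design, 60000, Toronto
5, Vic, Marketing, 120000, Paris


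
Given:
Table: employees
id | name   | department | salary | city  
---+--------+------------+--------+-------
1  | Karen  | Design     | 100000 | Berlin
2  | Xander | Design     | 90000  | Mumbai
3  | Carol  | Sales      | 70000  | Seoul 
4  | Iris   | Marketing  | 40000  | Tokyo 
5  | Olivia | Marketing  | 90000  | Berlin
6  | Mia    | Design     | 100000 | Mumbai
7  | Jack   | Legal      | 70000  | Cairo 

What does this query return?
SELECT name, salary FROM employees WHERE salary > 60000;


Filtering: salary > 60000
Matching: 6 rows

6 rows:
Karen, 100000
Xander, 90000
Carol, 70000
Olivia, 90000
Mia, 100000
Jack, 70000


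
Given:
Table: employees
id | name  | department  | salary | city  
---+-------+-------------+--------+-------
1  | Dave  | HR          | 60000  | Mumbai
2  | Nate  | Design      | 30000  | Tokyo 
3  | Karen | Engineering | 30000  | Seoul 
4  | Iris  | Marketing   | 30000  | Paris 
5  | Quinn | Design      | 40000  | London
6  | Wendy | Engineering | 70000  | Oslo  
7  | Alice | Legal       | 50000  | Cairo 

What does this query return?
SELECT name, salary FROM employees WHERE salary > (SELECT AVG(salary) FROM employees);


Subquery: AVG(salary) = 44285.71
Filtering: salary > 44285.71
  Dave (60000) -> MATCH
  Wendy (70000) -> MATCH
  Alice (50000) -> MATCH


3 rows:
Dave, 60000
Wendy, 70000
Alice, 50000


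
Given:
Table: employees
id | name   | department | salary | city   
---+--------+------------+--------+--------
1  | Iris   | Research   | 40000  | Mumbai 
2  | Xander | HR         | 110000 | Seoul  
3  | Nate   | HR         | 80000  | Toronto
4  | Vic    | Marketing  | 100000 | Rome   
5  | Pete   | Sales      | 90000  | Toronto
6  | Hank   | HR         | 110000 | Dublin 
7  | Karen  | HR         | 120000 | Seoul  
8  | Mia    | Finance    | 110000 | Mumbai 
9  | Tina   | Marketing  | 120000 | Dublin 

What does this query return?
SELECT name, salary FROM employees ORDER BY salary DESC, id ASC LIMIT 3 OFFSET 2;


Sort by salary DESC (id ASC tiebreak), then skip 2 and take 3
Rows 3 through 5

3 rows:
Xander, 110000
Hank, 110000
Mia, 110000


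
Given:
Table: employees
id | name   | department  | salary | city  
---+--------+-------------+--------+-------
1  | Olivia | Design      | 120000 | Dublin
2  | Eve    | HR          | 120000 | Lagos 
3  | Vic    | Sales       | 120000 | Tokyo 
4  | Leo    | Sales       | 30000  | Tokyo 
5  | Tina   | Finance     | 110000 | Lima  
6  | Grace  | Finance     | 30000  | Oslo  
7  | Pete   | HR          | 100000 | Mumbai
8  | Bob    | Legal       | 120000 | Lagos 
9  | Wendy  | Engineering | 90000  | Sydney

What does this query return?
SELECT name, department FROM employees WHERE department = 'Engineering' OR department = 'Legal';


Filtering: department = 'Engineering' OR 'Legal'
Matching: 2 rows

2 rows:
Bob, Legal
Wendy, Engineering


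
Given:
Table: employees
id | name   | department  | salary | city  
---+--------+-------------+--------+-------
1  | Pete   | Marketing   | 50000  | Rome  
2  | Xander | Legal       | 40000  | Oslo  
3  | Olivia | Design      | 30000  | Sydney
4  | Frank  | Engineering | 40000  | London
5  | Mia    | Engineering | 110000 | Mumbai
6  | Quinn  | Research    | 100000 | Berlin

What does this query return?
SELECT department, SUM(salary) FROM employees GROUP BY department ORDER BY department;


Summing salary within each department:
  Design: 30000 = 30000
  Engineering: 40000 + 110000 = 150000
  Legal: 40000 = 40000
  Marketing: 50000 = 50000
  Research: 100000 = 100000


5 groups:
Design, 30000
Engineering, 150000
Legal, 40000
Marketing, 50000
Research, 100000


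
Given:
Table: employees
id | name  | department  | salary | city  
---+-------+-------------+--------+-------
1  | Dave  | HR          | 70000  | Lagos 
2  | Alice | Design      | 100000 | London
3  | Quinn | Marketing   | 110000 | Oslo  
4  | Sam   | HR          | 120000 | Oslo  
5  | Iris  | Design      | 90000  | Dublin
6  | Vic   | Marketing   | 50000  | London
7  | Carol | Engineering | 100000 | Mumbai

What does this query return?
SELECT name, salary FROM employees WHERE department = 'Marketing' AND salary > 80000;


Filtering: department = 'Marketing' AND salary > 80000
Matching: 1 rows

1 rows:
Quinn, 110000


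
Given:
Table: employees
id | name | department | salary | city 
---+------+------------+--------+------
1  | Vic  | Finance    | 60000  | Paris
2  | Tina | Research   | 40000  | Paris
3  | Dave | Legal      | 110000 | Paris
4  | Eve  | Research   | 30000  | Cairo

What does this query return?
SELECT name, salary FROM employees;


Projecting columns: name, salary

4 rows:
Vic, 60000
Tina, 40000
Dave, 110000
Eve, 30000


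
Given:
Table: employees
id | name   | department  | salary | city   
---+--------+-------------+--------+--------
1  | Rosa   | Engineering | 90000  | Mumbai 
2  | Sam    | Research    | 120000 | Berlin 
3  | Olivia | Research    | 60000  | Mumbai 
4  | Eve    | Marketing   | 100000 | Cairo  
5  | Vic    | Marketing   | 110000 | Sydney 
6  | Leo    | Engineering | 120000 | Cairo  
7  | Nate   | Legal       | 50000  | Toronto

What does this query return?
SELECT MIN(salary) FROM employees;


Salaries: 90000, 120000, 60000, 100000, 110000, 120000, 50000
MIN = 50000

50000


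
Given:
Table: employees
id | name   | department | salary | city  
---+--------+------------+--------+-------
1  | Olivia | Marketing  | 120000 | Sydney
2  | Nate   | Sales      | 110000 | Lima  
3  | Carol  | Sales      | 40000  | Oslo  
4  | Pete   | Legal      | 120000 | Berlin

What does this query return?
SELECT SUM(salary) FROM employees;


SUM(salary) = 120000 + 110000 + 40000 + 120000 = 390000

390000


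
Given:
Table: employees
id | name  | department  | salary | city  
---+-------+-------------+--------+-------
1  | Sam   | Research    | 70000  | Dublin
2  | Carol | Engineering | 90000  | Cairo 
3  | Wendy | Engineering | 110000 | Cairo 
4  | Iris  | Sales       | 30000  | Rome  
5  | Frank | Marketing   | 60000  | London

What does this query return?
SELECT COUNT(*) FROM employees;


COUNT(*) counts all rows

5


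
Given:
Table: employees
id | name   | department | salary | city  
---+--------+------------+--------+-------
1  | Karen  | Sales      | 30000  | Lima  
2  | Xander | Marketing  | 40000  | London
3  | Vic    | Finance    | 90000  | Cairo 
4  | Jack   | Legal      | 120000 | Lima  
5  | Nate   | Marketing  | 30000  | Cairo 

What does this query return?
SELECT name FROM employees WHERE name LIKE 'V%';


LIKE 'V%' matches names starting with 'V'
Matching: 1

1 rows:
Vic


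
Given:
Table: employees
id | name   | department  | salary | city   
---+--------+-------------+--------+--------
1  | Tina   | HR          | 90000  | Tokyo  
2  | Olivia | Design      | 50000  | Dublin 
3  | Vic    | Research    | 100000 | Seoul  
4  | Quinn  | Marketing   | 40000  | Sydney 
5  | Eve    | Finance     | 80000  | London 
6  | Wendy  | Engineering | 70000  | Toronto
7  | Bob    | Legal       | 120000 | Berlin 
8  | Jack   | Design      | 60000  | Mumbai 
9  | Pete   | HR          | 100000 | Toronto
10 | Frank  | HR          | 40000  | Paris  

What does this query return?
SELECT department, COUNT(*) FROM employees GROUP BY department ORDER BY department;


Assigning each row to its department group:
  Tina -> HR
  Olivia -> Design
  Vic -> Research
  Quinn -> Marketing
  Eve -> Finance
  Wendy -> Engineering
  Bob -> Legal
  Jack -> Design
  Pete -> HR
  Frank -> HR


7 groups:
Design, 2
Engineering, 1
Finance, 1
HR, 3
Legal, 1
Marketing, 1
Research, 1


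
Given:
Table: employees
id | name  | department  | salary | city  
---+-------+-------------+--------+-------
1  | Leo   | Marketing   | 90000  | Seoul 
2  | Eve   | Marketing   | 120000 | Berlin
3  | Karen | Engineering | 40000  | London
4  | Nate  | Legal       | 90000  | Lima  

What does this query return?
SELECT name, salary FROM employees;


Projecting columns: name, salary

4 rows:
Leo, 90000
Eve, 120000
Karen, 40000
Nate, 90000


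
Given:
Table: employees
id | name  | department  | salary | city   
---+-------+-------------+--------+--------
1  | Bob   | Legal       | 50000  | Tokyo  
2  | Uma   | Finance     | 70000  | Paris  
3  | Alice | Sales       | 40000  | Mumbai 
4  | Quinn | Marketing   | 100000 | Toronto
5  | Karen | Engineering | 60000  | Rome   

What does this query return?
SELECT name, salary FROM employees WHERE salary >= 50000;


Filtering: salary >= 50000
Matching: 4 rows

4 rows:
Bob, 50000
Uma, 70000
Quinn, 100000
Karen, 60000


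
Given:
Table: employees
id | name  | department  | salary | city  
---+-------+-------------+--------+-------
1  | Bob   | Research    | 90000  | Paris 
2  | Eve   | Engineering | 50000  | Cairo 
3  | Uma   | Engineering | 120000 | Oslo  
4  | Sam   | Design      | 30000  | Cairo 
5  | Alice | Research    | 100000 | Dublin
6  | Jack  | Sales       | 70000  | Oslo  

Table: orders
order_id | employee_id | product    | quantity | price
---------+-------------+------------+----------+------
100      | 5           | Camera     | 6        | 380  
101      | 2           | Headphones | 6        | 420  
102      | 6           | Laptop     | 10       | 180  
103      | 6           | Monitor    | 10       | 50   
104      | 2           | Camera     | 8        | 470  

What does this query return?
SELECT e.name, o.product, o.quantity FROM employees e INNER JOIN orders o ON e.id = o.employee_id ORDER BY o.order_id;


Joining employees.id = orders.employee_id:
  employee Alice (id=5) -> order Camera
  employee Eve (id=2) -> order Headphones
  employee Jack (id=6) -> order Laptop
  employee Jack (id=6) -> order Monitor
  employee Eve (id=2) -> order Camera


5 rows:
Alice, Camera, 6
Eve, Headphones, 6
Jack, Laptop, 10
Jack, Monitor, 10
Eve, Camera, 8


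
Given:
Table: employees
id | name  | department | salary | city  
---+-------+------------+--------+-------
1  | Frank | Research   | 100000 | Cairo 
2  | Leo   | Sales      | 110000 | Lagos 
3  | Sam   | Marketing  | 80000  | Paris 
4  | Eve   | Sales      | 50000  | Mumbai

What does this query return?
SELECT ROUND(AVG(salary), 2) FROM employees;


SUM(salary) = 340000
COUNT = 4
ROUND(AVG, 2) = ROUND(340000 / 4, 2) = 85000.0

85000.0


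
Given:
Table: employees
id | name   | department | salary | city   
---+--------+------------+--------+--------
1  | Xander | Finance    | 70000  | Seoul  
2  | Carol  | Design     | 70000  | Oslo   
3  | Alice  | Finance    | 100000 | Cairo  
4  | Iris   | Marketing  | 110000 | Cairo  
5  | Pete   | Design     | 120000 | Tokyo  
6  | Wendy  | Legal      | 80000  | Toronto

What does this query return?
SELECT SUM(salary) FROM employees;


SUM(salary) = 70000 + 70000 + 100000 + 110000 + 120000 + 80000 = 550000

550000


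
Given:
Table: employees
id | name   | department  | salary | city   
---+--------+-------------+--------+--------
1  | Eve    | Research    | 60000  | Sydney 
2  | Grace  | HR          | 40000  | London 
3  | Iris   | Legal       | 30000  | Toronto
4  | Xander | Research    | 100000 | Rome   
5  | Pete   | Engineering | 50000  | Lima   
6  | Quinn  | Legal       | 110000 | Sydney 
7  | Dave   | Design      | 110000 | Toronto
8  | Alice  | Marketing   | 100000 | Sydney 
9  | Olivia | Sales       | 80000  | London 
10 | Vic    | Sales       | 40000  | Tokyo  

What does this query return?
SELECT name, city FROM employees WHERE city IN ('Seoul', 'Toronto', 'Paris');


Filtering: city IN ('Seoul', 'Toronto', 'Paris')
Matching: 2 rows

2 rows:
Iris, Toronto
Dave, Toronto


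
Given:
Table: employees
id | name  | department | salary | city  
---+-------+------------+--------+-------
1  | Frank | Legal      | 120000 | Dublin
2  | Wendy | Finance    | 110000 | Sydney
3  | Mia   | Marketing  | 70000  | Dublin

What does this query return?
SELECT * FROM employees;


SELECT * returns all 3 rows with all columns

3 rows:
1, Frank, Legal, 120000, Dublin
2, Wendy, Finance, 110000, Sydney
3, Mia, Marketing, 70000, Dublin


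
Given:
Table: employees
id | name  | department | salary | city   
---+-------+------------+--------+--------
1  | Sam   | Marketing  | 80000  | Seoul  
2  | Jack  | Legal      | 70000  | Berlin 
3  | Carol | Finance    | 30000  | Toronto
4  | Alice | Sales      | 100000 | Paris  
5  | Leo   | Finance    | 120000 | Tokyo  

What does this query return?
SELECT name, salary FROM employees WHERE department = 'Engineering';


Filtering: department = 'Engineering'
Matching rows: 0

Empty result set (0 rows)


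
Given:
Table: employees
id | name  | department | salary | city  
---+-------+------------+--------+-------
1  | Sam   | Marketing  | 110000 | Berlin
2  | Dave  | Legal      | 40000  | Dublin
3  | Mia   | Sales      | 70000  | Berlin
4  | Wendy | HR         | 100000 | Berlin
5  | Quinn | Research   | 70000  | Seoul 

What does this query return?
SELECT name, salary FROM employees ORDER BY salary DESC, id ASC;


Sorting by salary DESC, then id ASC for ties

5 rows:
Sam, 110000
Wendy, 100000
Mia, 70000
Quinn, 70000
Dave, 40000


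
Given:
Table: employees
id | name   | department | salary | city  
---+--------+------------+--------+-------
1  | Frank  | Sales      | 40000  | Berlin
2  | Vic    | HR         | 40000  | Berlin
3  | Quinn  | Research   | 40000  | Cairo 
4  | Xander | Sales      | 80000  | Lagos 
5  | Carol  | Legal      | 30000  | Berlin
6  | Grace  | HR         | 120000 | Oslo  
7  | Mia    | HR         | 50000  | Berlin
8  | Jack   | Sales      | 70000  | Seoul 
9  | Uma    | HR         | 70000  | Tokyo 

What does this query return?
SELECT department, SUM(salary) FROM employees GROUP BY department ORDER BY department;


Summing salary within each department:
  HR: 40000 + 120000 + 50000 + 70000 = 280000
  Legal: 30000 = 30000
  Research: 40000 = 40000
  Sales: 40000 + 80000 + 70000 = 190000


4 groups:
HR, 280000
Legal, 30000
Research, 40000
Sales, 190000


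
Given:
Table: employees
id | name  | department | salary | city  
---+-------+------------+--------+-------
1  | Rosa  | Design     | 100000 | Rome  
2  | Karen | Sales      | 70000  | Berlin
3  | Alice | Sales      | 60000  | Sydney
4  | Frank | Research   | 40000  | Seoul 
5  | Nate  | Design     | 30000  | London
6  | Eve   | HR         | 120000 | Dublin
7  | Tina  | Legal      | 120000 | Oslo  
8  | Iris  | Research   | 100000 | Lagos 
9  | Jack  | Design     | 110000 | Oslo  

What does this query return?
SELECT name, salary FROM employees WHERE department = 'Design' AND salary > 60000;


Filtering: department = 'Design' AND salary > 60000
Matching: 2 rows

2 rows:
Rosa, 100000
Jack, 110000


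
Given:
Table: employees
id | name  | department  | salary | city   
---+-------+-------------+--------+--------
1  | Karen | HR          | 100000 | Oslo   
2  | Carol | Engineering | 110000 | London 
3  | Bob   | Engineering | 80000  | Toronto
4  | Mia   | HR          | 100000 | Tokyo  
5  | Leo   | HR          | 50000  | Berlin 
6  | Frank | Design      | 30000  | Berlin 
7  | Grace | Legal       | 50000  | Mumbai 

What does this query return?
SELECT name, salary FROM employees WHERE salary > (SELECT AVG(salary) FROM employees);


Subquery: AVG(salary) = 74285.71
Filtering: salary > 74285.71
  Karen (100000) -> MATCH
  Carol (110000) -> MATCH
  Bob (80000) -> MATCH
  Mia (100000) -> MATCH


4 rows:
Karen, 100000
Carol, 110000
Bob, 80000
Mia, 100000


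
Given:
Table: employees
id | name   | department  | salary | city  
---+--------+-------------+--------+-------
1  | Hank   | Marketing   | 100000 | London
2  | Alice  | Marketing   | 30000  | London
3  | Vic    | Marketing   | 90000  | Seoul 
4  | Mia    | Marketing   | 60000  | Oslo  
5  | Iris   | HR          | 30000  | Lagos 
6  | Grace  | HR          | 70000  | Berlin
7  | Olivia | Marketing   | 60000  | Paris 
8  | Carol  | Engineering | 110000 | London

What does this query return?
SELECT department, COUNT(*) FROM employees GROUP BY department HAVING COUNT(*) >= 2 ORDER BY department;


Groups with count >= 2:
  HR: 2 -> PASS
  Marketing: 5 -> PASS
  Engineering: 1 -> filtered out


2 groups:
HR, 2
Marketing, 5


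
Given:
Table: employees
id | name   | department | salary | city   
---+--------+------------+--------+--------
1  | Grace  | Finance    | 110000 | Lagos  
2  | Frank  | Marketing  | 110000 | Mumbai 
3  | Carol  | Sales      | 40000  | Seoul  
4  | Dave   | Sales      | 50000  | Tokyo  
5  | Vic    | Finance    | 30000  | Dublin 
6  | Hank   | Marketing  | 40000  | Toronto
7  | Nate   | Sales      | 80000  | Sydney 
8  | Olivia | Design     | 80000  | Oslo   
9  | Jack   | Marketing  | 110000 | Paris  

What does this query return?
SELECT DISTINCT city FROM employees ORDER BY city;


All 'city' values (row order): Lagos, Mumbai, Seoul, Tokyo, Dublin, Toronto, Sydney, Oslo, Paris
Removing duplicates leaves 9 unique value(s).

9 values:
Dublin
Lagos
Mumbai
Oslo
Paris
Seoul
Sydney
Tokyo
Toronto


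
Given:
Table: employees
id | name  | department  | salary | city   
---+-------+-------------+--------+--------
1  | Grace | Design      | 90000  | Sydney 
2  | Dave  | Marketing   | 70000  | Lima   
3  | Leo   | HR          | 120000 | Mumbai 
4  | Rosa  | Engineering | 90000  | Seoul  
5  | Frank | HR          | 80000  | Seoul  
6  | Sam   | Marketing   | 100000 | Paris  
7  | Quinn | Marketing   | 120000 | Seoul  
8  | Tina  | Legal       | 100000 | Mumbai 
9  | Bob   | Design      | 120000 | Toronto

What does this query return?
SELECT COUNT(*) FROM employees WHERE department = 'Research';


Counting rows where department = 'Research'


0


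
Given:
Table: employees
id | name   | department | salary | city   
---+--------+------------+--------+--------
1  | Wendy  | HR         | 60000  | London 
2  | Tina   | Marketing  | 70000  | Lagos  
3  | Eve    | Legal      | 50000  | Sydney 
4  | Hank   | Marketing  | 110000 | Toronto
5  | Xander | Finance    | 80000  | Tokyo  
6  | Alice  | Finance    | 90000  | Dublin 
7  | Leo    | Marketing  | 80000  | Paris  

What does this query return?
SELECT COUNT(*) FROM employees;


COUNT(*) counts all rows

7
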